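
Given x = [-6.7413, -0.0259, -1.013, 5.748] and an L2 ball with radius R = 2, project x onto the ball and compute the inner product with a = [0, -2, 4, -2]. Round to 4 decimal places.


Step 1: Compute ||x|| (intermediates to 6 decimals).
||x|| = sqrt((-6.7413)^2 + (-0.0259)^2 + (-1.013)^2 + 5.748^2) = 8.91692
Step 2: Project.
Since ||x|| > R, scale = R/||x|| = 2/8.91692 = 0.224293, proj(x) = scale * x
proj(x) = [-1.512026, -0.005809, -0.227209, 1.289236]
Step 3: Dot product.
a^T * proj(x) = 0*(-1.512026) - 2*(-0.005809) + 4*(-0.227209) - 2*1.289236 = -3.4757


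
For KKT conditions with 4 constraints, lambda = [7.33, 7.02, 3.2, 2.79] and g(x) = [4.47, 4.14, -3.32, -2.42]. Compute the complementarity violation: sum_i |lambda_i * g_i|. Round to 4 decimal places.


KKT complementary slackness check:
lambda_1 * g_1 = 7.33 * 4.47 = 32.7651
lambda_2 * g_2 = 7.02 * 4.14 = 29.0628
lambda_3 * g_3 = 3.2 * -3.32 = -10.624
lambda_4 * g_4 = 2.79 * -2.42 = -6.7518
Total violation = 32.7651 + 29.0628 + 10.624 + 6.7518 = 79.2037


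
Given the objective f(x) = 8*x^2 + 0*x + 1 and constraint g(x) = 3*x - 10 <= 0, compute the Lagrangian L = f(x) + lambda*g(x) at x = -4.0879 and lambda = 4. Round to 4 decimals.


Step 1: Evaluate f(x).
f(-4.0879) = 8*(-4.0879)^2 + 0*(-4.0879) + 1 = 134.6874
Step 2: Evaluate g(x).
g(-4.0879) = 3*-4.0879 - 10 = -22.2637
Step 3: Compute Lagrangian.
L = 134.6874 + 4*-22.2637 = 45.6326


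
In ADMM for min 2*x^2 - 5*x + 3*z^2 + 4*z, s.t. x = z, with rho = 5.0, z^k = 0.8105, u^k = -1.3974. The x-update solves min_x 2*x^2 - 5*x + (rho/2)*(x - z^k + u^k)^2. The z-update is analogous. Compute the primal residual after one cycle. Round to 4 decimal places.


ADMM iteration with rho = 5.0, z^k = 0.8105, u^k = -1.3974
Step 1: x-update.
Minimize 2*x^2 - 5*x + (5.0/2)*(x - 0.8105 - 1.3974)^2
FOC: (2*2 + 5.0)*x = 5 + 5.0*(0.8105 + 1.3974)
x^{k+1} = 1.7822
Step 2: z-update.
Minimize 3*z^2 + 4*z + (5.0/2)*(1.7822 - z - 1.3974)^2
FOC: (2*3 + 5.0)*z = -4 + 5.0*(1.7822 - 1.3974)
z^{k+1} = -0.1887
Step 3: u-update.
u^{k+1} = -1.3974 + 1.7822 + 0.1887 = 0.5735
Step 4: Primal residual = |1.7822 + 0.1887| = 1.9709


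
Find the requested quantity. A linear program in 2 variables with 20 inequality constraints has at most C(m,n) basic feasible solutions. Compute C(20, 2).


Each vertex corresponds to some choice of n active constraints out of m, so the number of vertices is at most C(m, n) = m! / (n!(m-n)!).
m = 20, n = 2
Numerator: 20 * 19
Denominator: 2! = 2
C(20, 2) = 190


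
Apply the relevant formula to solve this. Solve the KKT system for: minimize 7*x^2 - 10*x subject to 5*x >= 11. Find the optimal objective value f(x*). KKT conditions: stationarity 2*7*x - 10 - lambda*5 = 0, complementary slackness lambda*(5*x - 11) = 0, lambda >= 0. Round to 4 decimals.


Step 1: Try lambda = 0 (constraint inactive).
x_unc = 10/(2*7) = 0.7143
Check: 5*0.7143 = 3.5715 < 11 -- violated!
Step 2: Constraint must be active: 5*x = 11
x* = 11/5 = 2.2
lambda = (2*7*2.2 - 10)/5 = 4.16
Step 3: Compute optimal value.
f(x*) = 7*2.2^2 - 10*2.2 = 11.88


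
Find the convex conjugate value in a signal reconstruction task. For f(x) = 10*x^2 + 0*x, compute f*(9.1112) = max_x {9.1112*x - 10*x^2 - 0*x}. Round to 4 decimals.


f*(y) = sup_x {y*x - a*x^2 - b*x} = sup_x {(y-b)*x - a*x^2}
FOC: (y - b) - 2a*x = 0 => x* = (y - b)/(2a)
x* = (9.1112 - 0)/(2*10) = 0.4556
f*(9.1112) = (y-b)^2/(4a) = (9.1112 - 0)^2/(4*10)
= 83.014/40 = 2.0753


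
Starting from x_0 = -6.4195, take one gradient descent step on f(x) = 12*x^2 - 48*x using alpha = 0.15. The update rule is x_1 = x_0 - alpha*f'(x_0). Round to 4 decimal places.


We compute the gradient at x_0 and apply the update.
f'(x) = 24*x - 48
f'(-6.4195) = 24*-6.4195 - 48 = -202.068
x_1 = -6.4195 - 0.15*-202.068 = 23.8907


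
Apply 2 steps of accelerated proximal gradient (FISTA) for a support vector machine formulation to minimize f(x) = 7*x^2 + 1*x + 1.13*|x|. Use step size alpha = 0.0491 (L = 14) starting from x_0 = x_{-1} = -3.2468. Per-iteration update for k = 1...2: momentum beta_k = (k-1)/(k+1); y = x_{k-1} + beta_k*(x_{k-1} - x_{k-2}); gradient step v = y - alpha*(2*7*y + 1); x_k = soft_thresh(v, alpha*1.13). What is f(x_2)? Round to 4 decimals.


FISTA on f(x) = 7*x^2 + 1*x + 1.13*|x|
L = 14, alpha = 0.0491
Iteration 1: beta = 0.0, y = -3.2468 + 0.0*(-3.2468 + 3.2468) = -3.2468
  grad(y) = -44.4552, v = y - alpha*grad = -1.064
  prox(v) = soft_thresh(-1.064, 0.0555) = -1.0086
Iteration 2: beta = 0.3333, y = -1.0086 + 0.3333*(-1.0086 + 3.2468) = -0.2625
  grad(y) = -2.6748, v = y - alpha*grad = -0.1312
  prox(v) = soft_thresh(-0.1312, 0.0555) = -0.0757
f(x_2) = 7*(-0.0757)^2 + 1*(-0.0757) + 1.13*|-0.0757| = 0.0499


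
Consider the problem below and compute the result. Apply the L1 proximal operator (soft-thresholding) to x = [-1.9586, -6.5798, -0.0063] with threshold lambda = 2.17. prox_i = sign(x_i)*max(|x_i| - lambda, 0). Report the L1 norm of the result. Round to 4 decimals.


Soft-thresholding with lambda = 2.17:
prox(-1.9586) = sign(-1.9586)*max(|-1.9586| - 2.17, 0) = 0.0
prox(-6.5798) = sign(-6.5798)*max(|-6.5798| - 2.17, 0) = -4.4098
prox(-0.0063) = sign(-0.0063)*max(|-0.0063| - 2.17, 0) = 0.0
prox(x) = [0.0, -4.4098, 0.0]
||prox(x)||_1 = 0.0 + 4.4098 + 0.0 = 4.4098


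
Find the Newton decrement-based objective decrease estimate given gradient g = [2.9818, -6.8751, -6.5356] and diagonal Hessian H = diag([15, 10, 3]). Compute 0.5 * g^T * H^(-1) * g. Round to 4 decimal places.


Step 1: H is diagonal, so H^(-1) * g = [0.1988, -0.6875, -2.1785].
Step 2: g^T H^(-1) g = sum_i g_i^2 / H_ii
  = (2.9818)^2/15 + (-6.8751)^2/10 + (-6.5356)^2/3
  = 0.5927 + 4.7267 + 14.238 = 19.5575
Step 3: Objective decrease = 0.5 * g^T H^(-1) g = 9.7787


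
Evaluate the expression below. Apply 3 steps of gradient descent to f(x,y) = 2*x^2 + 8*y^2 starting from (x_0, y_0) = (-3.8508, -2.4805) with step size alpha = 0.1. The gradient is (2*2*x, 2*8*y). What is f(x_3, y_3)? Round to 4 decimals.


Gradient descent on f(x,y) = 2*x^2 + 8*y^2.
Starting point: (-3.8508, -2.4805), alpha = 0.1
Step 1: grad_x = 2*2*-3.8508 = -15.4032, grad_y = 2*8*-2.4805 = -39.688
  x_1 = -3.8508 - 0.1*-15.4032 = -2.3105
  y_1 = -2.4805 - 0.1*-39.688 = 1.4883
Step 2: grad_x = 2*2*-2.3105 = -9.2419, grad_y = 2*8*1.4883 = 23.8128
  x_2 = -2.3105 - 0.1*-9.2419 = -1.3863
  y_2 = 1.4883 - 0.1*23.8128 = -0.893
Step 3: grad_x = 2*2*-1.3863 = -5.5452, grad_y = 2*8*-0.893 = -14.2877
  x_3 = -1.3863 - 0.1*-5.5452 = -0.8318
  y_3 = -0.893 - 0.1*-14.2877 = 0.5358
f(-0.8318, 0.5358) = 2*(-0.8318)^2 + 8*0.5358^2 = 3.6802


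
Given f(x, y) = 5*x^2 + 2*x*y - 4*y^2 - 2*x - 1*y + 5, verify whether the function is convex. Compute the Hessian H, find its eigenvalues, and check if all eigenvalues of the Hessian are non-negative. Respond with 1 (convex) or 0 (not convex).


The Hessian of f(x,y) = 5*x^2 + 2*x*y - 4*y^2 - 2*x - 1*y + 5 is:
H = [[10, 2], [2, -8]]
Trace = 10 - 8 = 2
Determinant = 10*-8 - (2)^2 = -84
Discriminant = (2)^2 - 4*-84 = 340.0
Eigenvalues: lambda_1 = -8.2195, lambda_2 = 10.2195
The function is not convex.

0


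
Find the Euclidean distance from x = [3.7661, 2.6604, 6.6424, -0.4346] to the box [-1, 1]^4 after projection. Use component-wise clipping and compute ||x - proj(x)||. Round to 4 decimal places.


Project each component onto [-1, 1].
clip(3.7661) = 1.0, clip(2.6604) = 1.0, clip(6.6424) = 1.0, clip(-0.4346) = -0.4346
Projection = [1.0, 1.0, 1.0, -0.4346]
Squared diffs: [7.6513, 2.7569, 31.8367, 0.0]
Distance = sqrt(42.2449) = 6.4996


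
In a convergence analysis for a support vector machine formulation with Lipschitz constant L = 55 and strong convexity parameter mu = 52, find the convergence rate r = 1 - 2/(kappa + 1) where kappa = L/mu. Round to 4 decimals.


Step 1: Compute the condition number.
kappa = L/mu = 55/52 = 1.0577
Step 2: Compute the convergence rate.
r = 1 - 2/(kappa + 1) = 1 - 2*mu/(L + mu) = (L - mu)/(L + mu) = 3/107 = 0.028


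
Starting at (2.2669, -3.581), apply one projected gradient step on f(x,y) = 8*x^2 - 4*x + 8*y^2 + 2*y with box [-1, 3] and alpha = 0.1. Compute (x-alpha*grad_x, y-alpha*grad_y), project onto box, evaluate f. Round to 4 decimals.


Step 1: Compute gradient at (2.2669, -3.581).
grad_x = 2*8*2.2669 - 4 = 32.2704
grad_y = 2*8*-3.581 + 2 = -55.296
Step 2: Gradient step.
x_raw = 2.2669 - 0.1*32.2704 = -0.9601
y_raw = -3.581 - 0.1*-55.296 = 1.9486
Step 3: Project onto [-1, 3].
x_proj = clip(-0.9601) = -0.9601
y_proj = clip(1.9486) = 1.9486
Step 4: Evaluate f.
f(-0.9601, 1.9486) = 45.489


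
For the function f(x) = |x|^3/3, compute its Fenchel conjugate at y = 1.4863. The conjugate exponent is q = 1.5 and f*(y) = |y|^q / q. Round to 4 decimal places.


The conjugate exponent q satisfies 1/p + 1/q = 1.
p = 3, so q = 3/(3 - 1) = 1.5
|y|^q = 1.4863^1.5 = 1.812
f*(1.4863) = 1.812 / 1.5 = 1.208


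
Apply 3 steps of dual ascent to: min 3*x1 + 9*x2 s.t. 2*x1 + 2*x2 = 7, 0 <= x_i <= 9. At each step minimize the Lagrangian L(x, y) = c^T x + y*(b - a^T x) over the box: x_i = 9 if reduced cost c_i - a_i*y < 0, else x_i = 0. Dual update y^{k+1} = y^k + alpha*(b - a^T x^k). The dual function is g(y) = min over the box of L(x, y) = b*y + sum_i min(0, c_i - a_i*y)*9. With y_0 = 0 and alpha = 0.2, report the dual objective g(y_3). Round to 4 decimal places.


Dual ascent for LP: min 3*x1 + 9*x2, 2*x1 + 2*x2 = 7, 0 <= x_i <= 9
Step 1: y^k = 0.0, reduced costs: (3.0, 9.0)
  x^k = (0.0, 0.0), subgradient = b - a^T x = 7.0
  y^{k+1} = 0.0 + 0.2*7.0 = 1.4
Step 2: y^k = 1.4, reduced costs: (0.2, 6.2)
  x^k = (0.0, 0.0), subgradient = b - a^T x = 7.0
  y^{k+1} = 1.4 + 0.2*7.0 = 2.8
Step 3: y^k = 2.8, reduced costs: (-2.6, 3.4)
  x^k = (9.0, 0.0), subgradient = b - a^T x = -11.0
  y^{k+1} = 2.8 + 0.2*-11.0 = 0.6
Dual objective at y_3 = 0.6: reduced costs (1.8, 7.8), box minimizer x = (0.0, 0.0)
g(y_3) = b*y + (c1 - a1*y)*x1 + (c2 - a2*y)*x2 = 7*0.6 + 1.8*0.0 + 7.8*0.0 = 4.2 + 0.0 + 0.0 = 4.2


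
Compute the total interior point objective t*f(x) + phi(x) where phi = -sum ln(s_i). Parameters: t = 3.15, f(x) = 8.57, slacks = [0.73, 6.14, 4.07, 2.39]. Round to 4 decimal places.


Step 1: Compute log-barrier.
ln values: [-0.3147, 1.8148, 1.4036, 0.8713]
phi = -(-0.3147 + 1.8148 + 1.4036 + 0.8713) = -3.7751
Step 2: Compute augmented objective.
t*f(x) = 3.15*8.57 = 26.9955
Total = 26.9955 - 3.7751 = 23.2204


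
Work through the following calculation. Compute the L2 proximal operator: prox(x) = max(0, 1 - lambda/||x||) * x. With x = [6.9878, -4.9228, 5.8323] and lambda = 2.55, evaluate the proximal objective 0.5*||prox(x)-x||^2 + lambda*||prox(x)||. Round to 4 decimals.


Step 1: Compute ||x||.
||x|| = 10.3479
Step 2: Compute scaling factor.
scale = max(0, 1 - 2.55/10.3479) = 0.7536
Step 3: prox(x) = [5.2658, -3.7097, 4.3951]
||prox(x)|| = 7.7979
Step 4: Proximal objective.
0.5*||prox-x||^2 = 3.2513
lambda*||prox|| = 19.8846
Total = 23.1359


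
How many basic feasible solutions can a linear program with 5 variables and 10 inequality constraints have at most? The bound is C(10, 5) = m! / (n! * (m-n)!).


Each vertex corresponds to some choice of n active constraints out of m, so the number of vertices is at most C(m, n) = m! / (n!(m-n)!).
m = 10, n = 5
Numerator: 10 * 9 * 8 * 7 * 6
Denominator: 5! = 120
C(10, 5) = 252


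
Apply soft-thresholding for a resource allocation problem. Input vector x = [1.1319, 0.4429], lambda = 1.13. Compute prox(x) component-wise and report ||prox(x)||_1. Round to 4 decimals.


Soft-thresholding with lambda = 1.13:
prox(1.1319) = sign(1.1319)*max(|1.1319| - 1.13, 0) = 0.0019
prox(0.4429) = sign(0.4429)*max(|0.4429| - 1.13, 0) = 0.0
prox(x) = [0.0019, 0.0]
||prox(x)||_1 = 0.0019 + 0.0 = 0.0019


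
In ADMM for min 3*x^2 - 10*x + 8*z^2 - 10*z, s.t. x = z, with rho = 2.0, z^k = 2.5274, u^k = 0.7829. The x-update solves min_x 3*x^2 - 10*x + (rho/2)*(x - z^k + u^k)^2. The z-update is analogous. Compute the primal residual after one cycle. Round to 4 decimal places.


ADMM iteration with rho = 2.0, z^k = 2.5274, u^k = 0.7829
Step 1: x-update.
Minimize 3*x^2 - 10*x + (2.0/2)*(x - 2.5274 + 0.7829)^2
FOC: (2*3 + 2.0)*x = 10 + 2.0*(2.5274 - 0.7829)
x^{k+1} = 1.6861
Step 2: z-update.
Minimize 8*z^2 - 10*z + (2.0/2)*(1.6861 - z + 0.7829)^2
FOC: (2*8 + 2.0)*z = 10 + 2.0*(1.6861 + 0.7829)
z^{k+1} = 0.8299
Step 3: u-update.
u^{k+1} = 0.7829 + 1.6861 - 0.8299 = 1.6391
Step 4: Primal residual = |1.6861 - 0.8299| = 0.8562


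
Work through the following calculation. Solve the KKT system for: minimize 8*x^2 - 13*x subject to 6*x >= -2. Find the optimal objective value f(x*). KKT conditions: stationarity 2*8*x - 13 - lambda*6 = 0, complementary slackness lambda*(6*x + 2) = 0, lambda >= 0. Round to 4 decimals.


Step 1: Try lambda = 0 (constraint inactive).
Stationarity: 2*8*x - 13 = 0
x* = 13/(2*8) = 0.8125
Check constraint: 6*0.8125 = 4.875 >= -2 -- satisfied.
Step 2: Compute optimal value.
f(x*) = 8*0.8125^2 - 13*0.8125 = -5.2813


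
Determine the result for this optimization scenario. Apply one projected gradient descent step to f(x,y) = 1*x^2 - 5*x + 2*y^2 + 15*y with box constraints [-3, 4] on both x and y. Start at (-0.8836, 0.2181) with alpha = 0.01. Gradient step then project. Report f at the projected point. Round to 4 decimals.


Step 1: Compute gradient at (-0.8836, 0.2181).
grad_x = 2*1*-0.8836 - 5 = -6.7672
grad_y = 2*2*0.2181 + 15 = 15.8724
Step 2: Gradient step.
x_raw = -0.8836 - 0.01*-6.7672 = -0.8159
y_raw = 0.2181 - 0.01*15.8724 = 0.0594
Step 3: Project onto [-3, 4].
x_proj = clip(-0.8159) = -0.8159
y_proj = clip(0.0594) = 0.0594
Step 4: Evaluate f.
f(-0.8159, 0.0594) = 5.6431


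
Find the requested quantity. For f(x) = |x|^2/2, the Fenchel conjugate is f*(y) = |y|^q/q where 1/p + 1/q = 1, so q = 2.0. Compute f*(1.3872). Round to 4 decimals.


The conjugate exponent q satisfies 1/p + 1/q = 1.
p = 2, so q = 2/(2 - 1) = 2.0
|y|^q = 1.3872^2.0 = 1.9243
f*(1.3872) = 1.9243 / 2.0 = 0.9622


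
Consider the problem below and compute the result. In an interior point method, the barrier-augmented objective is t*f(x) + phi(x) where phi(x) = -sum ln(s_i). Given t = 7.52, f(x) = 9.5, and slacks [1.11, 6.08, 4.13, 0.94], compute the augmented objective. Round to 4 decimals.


Step 1: Compute log-barrier.
ln values: [0.1044, 1.805, 1.4183, -0.0619]
phi = -(0.1044 + 1.805 + 1.4183 - 0.0619) = -3.2658
Step 2: Compute augmented objective.
t*f(x) = 7.52*9.5 = 71.44
Total = 71.44 - 3.2658 = 68.1742


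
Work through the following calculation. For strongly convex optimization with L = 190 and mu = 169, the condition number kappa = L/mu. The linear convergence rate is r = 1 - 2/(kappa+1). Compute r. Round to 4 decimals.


Step 1: Compute the condition number.
kappa = L/mu = 190/169 = 1.1243
Step 2: Compute the convergence rate.
r = 1 - 2/(kappa + 1) = 1 - 2*mu/(L + mu) = (L - mu)/(L + mu) = 21/359 = 0.0585


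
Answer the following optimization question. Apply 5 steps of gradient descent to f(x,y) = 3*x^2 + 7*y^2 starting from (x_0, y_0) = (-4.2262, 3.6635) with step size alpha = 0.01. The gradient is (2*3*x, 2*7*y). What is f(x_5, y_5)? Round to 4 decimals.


Gradient descent on f(x,y) = 3*x^2 + 7*y^2.
Starting point: (-4.2262, 3.6635), alpha = 0.01
Step 1: grad_x = 2*3*-4.2262 = -25.3572, grad_y = 2*7*3.6635 = 51.289
  x_1 = -4.2262 - 0.01*-25.3572 = -3.9726
  y_1 = 3.6635 - 0.01*51.289 = 3.1506
Step 2: grad_x = 2*3*-3.9726 = -23.8358, grad_y = 2*7*3.1506 = 44.1085
  x_2 = -3.9726 - 0.01*-23.8358 = -3.7343
  y_2 = 3.1506 - 0.01*44.1085 = 2.7095
Step 3: grad_x = 2*3*-3.7343 = -22.4056, grad_y = 2*7*2.7095 = 37.9333
  x_3 = -3.7343 - 0.01*-22.4056 = -3.5102
  y_3 = 2.7095 - 0.01*37.9333 = 2.3302
Step 4: grad_x = 2*3*-3.5102 = -21.0613, grad_y = 2*7*2.3302 = 32.6227
  x_4 = -3.5102 - 0.01*-21.0613 = -3.2996
  y_4 = 2.3302 - 0.01*32.6227 = 2.004
Step 5: grad_x = 2*3*-3.2996 = -19.7976, grad_y = 2*7*2.004 = 28.0555
  x_5 = -3.2996 - 0.01*-19.7976 = -3.1016
  y_5 = 2.004 - 0.01*28.0555 = 1.7234
f(-3.1016, 1.7234) = 3*(-3.1016)^2 + 7*1.7234^2 = 49.6512


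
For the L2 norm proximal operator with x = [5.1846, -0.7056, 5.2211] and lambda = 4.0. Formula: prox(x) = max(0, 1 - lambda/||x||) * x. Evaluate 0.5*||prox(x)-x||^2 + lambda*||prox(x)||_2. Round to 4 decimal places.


Step 1: Compute ||x||.
||x|| = 7.3917
Step 2: Compute scaling factor.
scale = max(0, 1 - 4.0/7.3917) = 0.4589
Step 3: prox(x) = [2.379, -0.3238, 2.3957]
||prox(x)|| = 3.3917
Step 4: Proximal objective.
0.5*||prox-x||^2 = 8.0
lambda*||prox|| = 13.5668
Total = 21.567


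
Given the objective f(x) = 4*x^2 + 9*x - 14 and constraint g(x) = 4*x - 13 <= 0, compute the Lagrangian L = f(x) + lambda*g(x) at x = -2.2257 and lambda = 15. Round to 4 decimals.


Step 1: Evaluate f(x).
f(-2.2257) = 4*(-2.2257)^2 + 9*(-2.2257) - 14 = -14.2163
Step 2: Evaluate g(x).
g(-2.2257) = 4*-2.2257 - 13 = -21.9028
Step 3: Compute Lagrangian.
L = -14.2163 + 15*-21.9028 = -342.7583


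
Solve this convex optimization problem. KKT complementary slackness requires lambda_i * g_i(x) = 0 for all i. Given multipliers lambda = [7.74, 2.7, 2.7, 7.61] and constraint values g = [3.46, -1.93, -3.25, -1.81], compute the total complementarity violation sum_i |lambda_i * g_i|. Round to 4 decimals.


KKT complementary slackness check:
lambda_1 * g_1 = 7.74 * 3.46 = 26.7804
lambda_2 * g_2 = 2.7 * -1.93 = -5.211
lambda_3 * g_3 = 2.7 * -3.25 = -8.775
lambda_4 * g_4 = 7.61 * -1.81 = -13.7741
Total violation = 26.7804 + 5.211 + 8.775 + 13.7741 = 54.5405


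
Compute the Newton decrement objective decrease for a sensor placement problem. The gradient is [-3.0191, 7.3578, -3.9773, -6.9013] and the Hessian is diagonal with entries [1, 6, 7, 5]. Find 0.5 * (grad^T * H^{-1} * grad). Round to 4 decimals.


Step 1: H is diagonal, so H^(-1) * g = [-3.0191, 1.2263, -0.5682, -1.3803].
Step 2: g^T H^(-1) g = sum_i g_i^2 / H_ii
  = (-3.0191)^2/1 + (7.3578)^2/6 + (-3.9773)^2/7 + (-6.9013)^2/5
  = 9.115 + 9.0229 + 2.2598 + 9.5256 = 29.9233
Step 3: Objective decrease = 0.5 * g^T H^(-1) g = 14.9616


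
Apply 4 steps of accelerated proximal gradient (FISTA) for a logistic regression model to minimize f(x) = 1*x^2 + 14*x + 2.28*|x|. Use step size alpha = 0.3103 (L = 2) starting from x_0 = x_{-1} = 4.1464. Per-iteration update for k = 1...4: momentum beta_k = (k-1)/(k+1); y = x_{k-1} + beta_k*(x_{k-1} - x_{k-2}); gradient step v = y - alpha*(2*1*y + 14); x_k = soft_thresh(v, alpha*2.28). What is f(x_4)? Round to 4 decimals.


FISTA on f(x) = 1*x^2 + 14*x + 2.28*|x|
L = 2, alpha = 0.3103
Iteration 1: beta = 0.0, y = 4.1464 + 0.0*(4.1464 - 4.1464) = 4.1464
  grad(y) = 22.2928, v = y - alpha*grad = -2.7711
  prox(v) = soft_thresh(-2.7711, 0.7075) = -2.0636
Iteration 2: beta = 0.3333, y = -2.0636 + 0.3333*(-2.0636 - 4.1464) = -4.1336
  grad(y) = 5.7329, v = y - alpha*grad = -5.9125
  prox(v) = soft_thresh(-5.9125, 0.7075) = -5.205
Iteration 3: beta = 0.5, y = -5.205 + 0.5*(-5.205 + 2.0636) = -6.7757
  grad(y) = 0.4486, v = y - alpha*grad = -6.9149
  prox(v) = soft_thresh(-6.9149, 0.7075) = -6.2074
Iteration 4: beta = 0.6, y = -6.2074 + 0.6*(-6.2074 + 5.205) = -6.8089
  grad(y) = 0.3823, v = y - alpha*grad = -6.9275
  prox(v) = soft_thresh(-6.9275, 0.7075) = -6.22
f(x_4) = 1*(-6.22)^2 + 14*(-6.22) + 2.28*|-6.22| = -34.21


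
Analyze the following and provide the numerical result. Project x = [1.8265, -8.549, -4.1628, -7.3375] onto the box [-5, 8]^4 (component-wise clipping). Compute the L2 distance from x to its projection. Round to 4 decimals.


Project each component onto [-5, 8].
clip(1.8265) = 1.8265, clip(-8.549) = -5.0, clip(-4.1628) = -4.1628, clip(-7.3375) = -5.0
Projection = [1.8265, -5.0, -4.1628, -5.0]
Squared diffs: [0.0, 12.5954, 0.0, 5.4639]
Distance = sqrt(18.0593) = 4.2496


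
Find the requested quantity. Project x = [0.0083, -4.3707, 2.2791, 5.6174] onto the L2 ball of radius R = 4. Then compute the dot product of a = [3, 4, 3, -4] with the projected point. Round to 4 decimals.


Step 1: Compute ||x|| (intermediates to 6 decimals).
||x|| = sqrt(0.0083^2 + (-4.3707)^2 + 2.2791^2 + 5.6174^2) = 7.473457
Step 2: Project.
Since ||x|| > R, scale = R/||x|| = 4/7.473457 = 0.535228, proj(x) = scale * x
proj(x) = [0.004442, -2.339321, 1.219838, 3.00659]
Step 3: Dot product.
a^T * proj(x) = 3*0.004442 + 4*(-2.339321) + 3*1.219838 - 4*3.00659 = -17.7108


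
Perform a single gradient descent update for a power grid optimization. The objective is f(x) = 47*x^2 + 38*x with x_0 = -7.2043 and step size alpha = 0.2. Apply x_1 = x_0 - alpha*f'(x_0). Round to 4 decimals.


We compute the gradient at x_0 and apply the update.
f'(x) = 94*x + 38
f'(-7.2043) = 94*-7.2043 + 38 = -639.2042
x_1 = -7.2043 - 0.2*-639.2042 = 120.6365


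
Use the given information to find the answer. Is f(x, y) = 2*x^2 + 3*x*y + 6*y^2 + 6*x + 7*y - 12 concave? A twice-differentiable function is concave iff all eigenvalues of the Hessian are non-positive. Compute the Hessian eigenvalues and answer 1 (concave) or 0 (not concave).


The Hessian of f(x,y) = 2*x^2 + 3*x*y + 6*y^2 + 6*x + 7*y - 12 is:
H = [[4, 3], [3, 12]]
Trace = 4 + 12 = 16
Determinant = 4*12 - (3)^2 = 39
Discriminant = (16)^2 - 4*39 = 100.0
Eigenvalues: lambda_1 = 3.0, lambda_2 = 13.0
The function is not concave.

0


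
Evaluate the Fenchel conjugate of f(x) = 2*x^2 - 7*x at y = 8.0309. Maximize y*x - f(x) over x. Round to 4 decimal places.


f*(y) = sup_x {y*x - a*x^2 - b*x} = sup_x {(y-b)*x - a*x^2}
FOC: (y - b) - 2a*x = 0 => x* = (y - b)/(2a)
x* = (8.0309 + 7)/(2*2) = 3.7577
f*(8.0309) = (y-b)^2/(4a) = (8.0309 + 7)^2/(4*2)
= 225.928/8 = 28.241


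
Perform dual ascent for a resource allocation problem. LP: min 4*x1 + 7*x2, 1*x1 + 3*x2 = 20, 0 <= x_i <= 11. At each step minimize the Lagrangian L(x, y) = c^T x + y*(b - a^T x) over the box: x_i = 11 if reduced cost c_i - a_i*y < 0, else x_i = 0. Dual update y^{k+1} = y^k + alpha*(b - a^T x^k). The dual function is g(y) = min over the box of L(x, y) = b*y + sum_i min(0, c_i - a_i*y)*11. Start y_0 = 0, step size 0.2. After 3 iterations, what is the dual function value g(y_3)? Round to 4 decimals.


Dual ascent for LP: min 4*x1 + 7*x2, 1*x1 + 3*x2 = 20, 0 <= x_i <= 11
Step 1: y^k = 0.0, reduced costs: (4.0, 7.0)
  x^k = (0.0, 0.0), subgradient = b - a^T x = 20.0
  y^{k+1} = 0.0 + 0.2*20.0 = 4.0
Step 2: y^k = 4.0, reduced costs: (0.0, -5.0)
  x^k = (0.0, 11.0), subgradient = b - a^T x = -13.0
  y^{k+1} = 4.0 + 0.2*-13.0 = 1.4
Step 3: y^k = 1.4, reduced costs: (2.6, 2.8)
  x^k = (0.0, 0.0), subgradient = b - a^T x = 20.0
  y^{k+1} = 1.4 + 0.2*20.0 = 5.4
Dual objective at y_3 = 5.4: reduced costs (-1.4, -9.2), box minimizer x = (11.0, 11.0)
g(y_3) = b*y + (c1 - a1*y)*x1 + (c2 - a2*y)*x2 = 20*5.4 + (-1.4)*11.0 + (-9.2)*11.0 = 108.0 - 15.4 - 101.2 = -8.6


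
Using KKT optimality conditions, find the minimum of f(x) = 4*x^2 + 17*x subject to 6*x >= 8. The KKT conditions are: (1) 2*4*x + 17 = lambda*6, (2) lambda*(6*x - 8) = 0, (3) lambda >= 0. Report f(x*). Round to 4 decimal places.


Step 1: Try lambda = 0 (constraint inactive).
x_unc = -17/(2*4) = -2.125
Check: 6*-2.125 = -12.75 < 8 -- violated!
Step 2: Constraint must be active: 6*x = 8
x* = 8/6 = 4/3 = 1.3333 (rounded; the exact value 4/3 is used below)
lambda = (2*4*(4/3) + 17)/6 = 4.6111
Step 3: Compute optimal value.
f(x*) = 4*(4/3)^2 + 17*(4/3) = 29.7778


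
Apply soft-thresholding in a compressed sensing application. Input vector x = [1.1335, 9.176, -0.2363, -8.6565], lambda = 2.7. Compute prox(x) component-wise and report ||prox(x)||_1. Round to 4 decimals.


Soft-thresholding with lambda = 2.7:
prox(1.1335) = sign(1.1335)*max(|1.1335| - 2.7, 0) = 0.0
prox(9.176) = sign(9.176)*max(|9.176| - 2.7, 0) = 6.476
prox(-0.2363) = sign(-0.2363)*max(|-0.2363| - 2.7, 0) = 0.0
prox(-8.6565) = sign(-8.6565)*max(|-8.6565| - 2.7, 0) = -5.9565
prox(x) = [0.0, 6.476, 0.0, -5.9565]
||prox(x)||_1 = 0.0 + 6.476 + 0.0 + 5.9565 = 12.4325


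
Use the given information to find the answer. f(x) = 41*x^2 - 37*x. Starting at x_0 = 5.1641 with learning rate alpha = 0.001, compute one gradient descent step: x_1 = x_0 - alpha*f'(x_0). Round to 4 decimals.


We compute the gradient at x_0 and apply the update.
f'(x) = 82*x - 37
f'(5.1641) = 82*5.1641 - 37 = 386.4562
x_1 = 5.1641 - 0.001*386.4562 = 4.7776


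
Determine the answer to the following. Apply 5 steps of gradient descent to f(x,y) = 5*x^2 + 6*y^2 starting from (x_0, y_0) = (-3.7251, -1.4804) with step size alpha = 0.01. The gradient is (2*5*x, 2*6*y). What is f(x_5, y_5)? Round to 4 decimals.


Gradient descent on f(x,y) = 5*x^2 + 6*y^2.
Starting point: (-3.7251, -1.4804), alpha = 0.01
Step 1: grad_x = 2*5*-3.7251 = -37.251, grad_y = 2*6*-1.4804 = -17.7648
  x_1 = -3.7251 - 0.01*-37.251 = -3.3526
  y_1 = -1.4804 - 0.01*-17.7648 = -1.3028
Step 2: grad_x = 2*5*-3.3526 = -33.5259, grad_y = 2*6*-1.3028 = -15.633
  x_2 = -3.3526 - 0.01*-33.5259 = -3.0173
  y_2 = -1.3028 - 0.01*-15.633 = -1.1464
Step 3: grad_x = 2*5*-3.0173 = -30.1733, grad_y = 2*6*-1.1464 = -13.7571
  x_3 = -3.0173 - 0.01*-30.1733 = -2.7156
  y_3 = -1.1464 - 0.01*-13.7571 = -1.0089
Step 4: grad_x = 2*5*-2.7156 = -27.156, grad_y = 2*6*-1.0089 = -12.1062
  x_4 = -2.7156 - 0.01*-27.156 = -2.444
  y_4 = -1.0089 - 0.01*-12.1062 = -0.8878
Step 5: grad_x = 2*5*-2.444 = -24.4404, grad_y = 2*6*-0.8878 = -10.6535
  x_5 = -2.444 - 0.01*-24.4404 = -2.1996
  y_5 = -0.8878 - 0.01*-10.6535 = -0.7813
f(-2.1996, -0.7813) = 5*(-2.1996)^2 + 6*(-0.7813)^2 = 27.8541


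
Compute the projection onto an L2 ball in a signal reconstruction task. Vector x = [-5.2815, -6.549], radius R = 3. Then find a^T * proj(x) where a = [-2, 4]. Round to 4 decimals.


Step 1: Compute ||x|| (intermediates to 6 decimals).
||x|| = sqrt((-5.2815)^2 + (-6.549)^2) = 8.413302
Step 2: Project.
Since ||x|| > R, scale = R/||x|| = 3/8.413302 = 0.356578, proj(x) = scale * x
proj(x) = [-1.883267, -2.335229]
Step 3: Dot product.
a^T * proj(x) = -2*(-1.883267) + 4*(-2.335229) = -5.5744


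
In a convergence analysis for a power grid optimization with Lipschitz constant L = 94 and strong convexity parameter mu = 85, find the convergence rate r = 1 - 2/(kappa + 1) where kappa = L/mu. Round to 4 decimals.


Step 1: Compute the condition number.
kappa = L/mu = 94/85 = 1.1059
Step 2: Compute the convergence rate.
r = 1 - 2/(kappa + 1) = 1 - 2*mu/(L + mu) = (L - mu)/(L + mu) = 9/179 = 0.0503


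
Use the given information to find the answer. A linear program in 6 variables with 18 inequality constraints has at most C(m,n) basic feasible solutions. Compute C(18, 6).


Each vertex corresponds to some choice of n active constraints out of m, so the number of vertices is at most C(m, n) = m! / (n!(m-n)!).
m = 18, n = 6
Numerator: 18 * 17 * 16 * 15 * 14 * 13
Denominator: 6! = 720
C(18, 6) = 18564


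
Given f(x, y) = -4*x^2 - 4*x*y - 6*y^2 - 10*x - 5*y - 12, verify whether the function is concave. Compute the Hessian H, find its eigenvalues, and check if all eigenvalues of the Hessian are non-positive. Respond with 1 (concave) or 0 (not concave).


The Hessian of f(x,y) = -4*x^2 - 4*x*y - 6*y^2 - 10*x - 5*y - 12 is:
H = [[-8, -4], [-4, -12]]
Trace = -8 - 12 = -20
Determinant = -8*-12 - (-4)^2 = 80
Discriminant = (-20)^2 - 4*80 = 80.0
Eigenvalues: lambda_1 = -14.4721, lambda_2 = -5.5279
The function is concave.

1


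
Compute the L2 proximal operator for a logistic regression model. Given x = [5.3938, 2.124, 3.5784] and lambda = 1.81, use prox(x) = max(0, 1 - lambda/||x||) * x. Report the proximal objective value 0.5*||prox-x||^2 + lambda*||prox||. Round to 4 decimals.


Step 1: Compute ||x||.
||x|| = 6.8124
Step 2: Compute scaling factor.
scale = max(0, 1 - 1.81/6.8124) = 0.7343
Step 3: prox(x) = [3.9607, 1.5597, 2.6277]
||prox(x)|| = 5.0024
Step 4: Proximal objective.
0.5*||prox-x||^2 = 1.6381
lambda*||prox|| = 9.0543
Total = 10.6925


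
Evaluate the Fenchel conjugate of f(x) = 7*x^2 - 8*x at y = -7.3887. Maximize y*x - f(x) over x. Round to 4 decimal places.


f*(y) = sup_x {y*x - a*x^2 - b*x} = sup_x {(y-b)*x - a*x^2}
FOC: (y - b) - 2a*x = 0 => x* = (y - b)/(2a)
x* = (-7.3887 + 8)/(2*7) = 0.0437
f*(-7.3887) = (y-b)^2/(4a) = (-7.3887 + 8)^2/(4*7)
= 0.3737/28 = 0.0133


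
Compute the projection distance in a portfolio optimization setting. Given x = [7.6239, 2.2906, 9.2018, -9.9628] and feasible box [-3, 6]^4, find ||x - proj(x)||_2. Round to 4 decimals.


Project each component onto [-3, 6].
clip(7.6239) = 6.0, clip(2.2906) = 2.2906, clip(9.2018) = 6.0, clip(-9.9628) = -3.0
Projection = [6.0, 2.2906, 6.0, -3.0]
Squared diffs: [2.6371, 0.0, 10.2515, 48.4806]
Distance = sqrt(61.3692) = 7.8338


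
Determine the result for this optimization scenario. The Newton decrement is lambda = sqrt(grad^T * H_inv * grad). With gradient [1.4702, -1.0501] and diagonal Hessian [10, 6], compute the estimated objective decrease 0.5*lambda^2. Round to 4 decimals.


Step 1: H is diagonal, so H^(-1) * g = [0.147, -0.175].
Step 2: g^T H^(-1) g = sum_i g_i^2 / H_ii
  = (1.4702)^2/10 + (-1.0501)^2/6
  = 0.2161 + 0.1838 = 0.3999
Step 3: Objective decrease = 0.5 * g^T H^(-1) g = 0.2


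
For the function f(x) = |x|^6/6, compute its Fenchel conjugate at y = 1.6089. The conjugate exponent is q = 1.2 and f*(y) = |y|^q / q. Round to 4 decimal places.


The conjugate exponent q satisfies 1/p + 1/q = 1.
p = 6, so q = 6/(6 - 1) = 1.2
|y|^q = 1.6089^1.2 = 1.7694
f*(1.6089) = 1.7694 / 1.2 = 1.4745


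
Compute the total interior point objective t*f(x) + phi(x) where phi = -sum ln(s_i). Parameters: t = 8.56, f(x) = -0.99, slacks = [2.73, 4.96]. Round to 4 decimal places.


Step 1: Compute log-barrier.
ln values: [1.0043, 1.6014]
phi = -(1.0043 + 1.6014) = -2.6057
Step 2: Compute augmented objective.
t*f(x) = 8.56*-0.99 = -8.4744
Total = -8.4744 - 2.6057 = -11.0801


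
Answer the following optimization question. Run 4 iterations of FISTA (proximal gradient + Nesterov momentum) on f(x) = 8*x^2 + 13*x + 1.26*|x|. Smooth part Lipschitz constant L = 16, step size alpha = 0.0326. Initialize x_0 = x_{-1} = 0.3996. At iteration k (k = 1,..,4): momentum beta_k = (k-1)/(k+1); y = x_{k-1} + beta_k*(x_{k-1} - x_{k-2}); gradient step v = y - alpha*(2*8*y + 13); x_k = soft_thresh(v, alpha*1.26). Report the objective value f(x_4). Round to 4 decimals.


FISTA on f(x) = 8*x^2 + 13*x + 1.26*|x|
L = 16, alpha = 0.0326
Iteration 1: beta = 0.0, y = 0.3996 + 0.0*(0.3996 - 0.3996) = 0.3996
  grad(y) = 19.3936, v = y - alpha*grad = -0.2326
  prox(v) = soft_thresh(-0.2326, 0.0411) = -0.1916
Iteration 2: beta = 0.3333, y = -0.1916 + 0.3333*(-0.1916 - 0.3996) = -0.3886
  grad(y) = 6.7823, v = y - alpha*grad = -0.6097
  prox(v) = soft_thresh(-0.6097, 0.0411) = -0.5686
Iteration 3: beta = 0.5, y = -0.5686 + 0.5*(-0.5686 + 0.1916) = -0.7572
  grad(y) = 0.8852, v = y - alpha*grad = -0.786
  prox(v) = soft_thresh(-0.786, 0.0411) = -0.745
Iteration 4: beta = 0.6, y = -0.745 + 0.6*(-0.745 + 0.5686) = -0.8507
  grad(y) = -0.612, v = y - alpha*grad = -0.8308
  prox(v) = soft_thresh(-0.8308, 0.0411) = -0.7897
f(x_4) = 8*(-0.7897)^2 + 13*(-0.7897) + 1.26*|-0.7897| = -4.282


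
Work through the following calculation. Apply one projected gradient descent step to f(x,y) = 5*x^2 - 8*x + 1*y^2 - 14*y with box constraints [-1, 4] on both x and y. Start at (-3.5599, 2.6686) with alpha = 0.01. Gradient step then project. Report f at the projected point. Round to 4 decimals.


Step 1: Compute gradient at (-3.5599, 2.6686).
grad_x = 2*5*-3.5599 - 8 = -43.599
grad_y = 2*1*2.6686 - 14 = -8.6628
Step 2: Gradient step.
x_raw = -3.5599 - 0.01*-43.599 = -3.1239
y_raw = 2.6686 - 0.01*-8.6628 = 2.7552
Step 3: Project onto [-1, 4].
x_proj = clip(-3.1239) = -1.0
y_proj = clip(2.7552) = 2.7552
Step 4: Evaluate f.
f(-1.0, 2.7552) = -17.9819


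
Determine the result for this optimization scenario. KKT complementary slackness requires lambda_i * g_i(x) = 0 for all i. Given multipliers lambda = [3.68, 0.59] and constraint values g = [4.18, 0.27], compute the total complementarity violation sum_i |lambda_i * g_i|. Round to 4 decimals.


KKT complementary slackness check:
lambda_1 * g_1 = 3.68 * 4.18 = 15.3824
lambda_2 * g_2 = 0.59 * 0.27 = 0.1593
Total violation = 15.3824 + 0.1593 = 15.5417


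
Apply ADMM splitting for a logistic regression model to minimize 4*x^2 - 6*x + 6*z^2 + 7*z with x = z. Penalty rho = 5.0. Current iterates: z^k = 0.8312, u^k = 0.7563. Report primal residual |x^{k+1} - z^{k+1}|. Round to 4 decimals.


ADMM iteration with rho = 5.0, z^k = 0.8312, u^k = 0.7563
Step 1: x-update.
Minimize 4*x^2 - 6*x + (5.0/2)*(x - 0.8312 + 0.7563)^2
FOC: (2*4 + 5.0)*x = 6 + 5.0*(0.8312 - 0.7563)
x^{k+1} = 0.4903
Step 2: z-update.
Minimize 6*z^2 + 7*z + (5.0/2)*(0.4903 - z + 0.7563)^2
FOC: (2*6 + 5.0)*z = -7 + 5.0*(0.4903 + 0.7563)
z^{k+1} = -0.0451
Step 3: u-update.
u^{k+1} = 0.7563 + 0.4903 + 0.0451 = 1.2918
Step 4: Primal residual = |0.4903 + 0.0451| = 0.5355


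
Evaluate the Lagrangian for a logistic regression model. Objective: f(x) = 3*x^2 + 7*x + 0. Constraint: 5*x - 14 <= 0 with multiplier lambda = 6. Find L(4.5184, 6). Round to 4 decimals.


Step 1: Evaluate f(x).
f(4.5184) = 3*4.5184^2 + 7*4.5184 + 0 = 92.8766
Step 2: Evaluate g(x).
g(4.5184) = 5*4.5184 - 14 = 8.592
Step 3: Compute Lagrangian.
L = 92.8766 + 6*8.592 = 144.4286


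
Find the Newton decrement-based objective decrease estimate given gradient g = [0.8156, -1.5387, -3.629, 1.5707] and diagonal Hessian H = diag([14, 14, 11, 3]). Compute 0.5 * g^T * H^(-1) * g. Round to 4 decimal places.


Step 1: H is diagonal, so H^(-1) * g = [0.0583, -0.1099, -0.3299, 0.5236].
Step 2: g^T H^(-1) g = sum_i g_i^2 / H_ii
  = (0.8156)^2/14 + (-1.5387)^2/14 + (-3.629)^2/11 + (1.5707)^2/3
  = 0.0475 + 0.1691 + 1.1972 + 0.8224 = 2.2362
Step 3: Objective decrease = 0.5 * g^T H^(-1) g = 1.1181


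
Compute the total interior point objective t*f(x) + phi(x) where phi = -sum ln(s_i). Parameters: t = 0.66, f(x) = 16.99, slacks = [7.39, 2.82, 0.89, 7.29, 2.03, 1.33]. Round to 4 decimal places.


Step 1: Compute log-barrier.
ln values: [2.0001, 1.0367, -0.1165, 1.9865, 0.708, 0.2852]
phi = -(2.0001 + 1.0367 - 0.1165 + 1.9865 + 0.708 + 0.2852) = -5.9
Step 2: Compute augmented objective.
t*f(x) = 0.66*16.99 = 11.2134
Total = 11.2134 - 5.9 = 5.3134


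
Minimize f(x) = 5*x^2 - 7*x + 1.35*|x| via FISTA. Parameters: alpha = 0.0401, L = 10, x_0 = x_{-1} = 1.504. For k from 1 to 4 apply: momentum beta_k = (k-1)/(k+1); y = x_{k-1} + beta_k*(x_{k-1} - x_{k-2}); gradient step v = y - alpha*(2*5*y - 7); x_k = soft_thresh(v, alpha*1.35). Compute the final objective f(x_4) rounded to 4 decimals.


FISTA on f(x) = 5*x^2 - 7*x + 1.35*|x|
L = 10, alpha = 0.0401
Iteration 1: beta = 0.0, y = 1.504 + 0.0*(1.504 - 1.504) = 1.504
  grad(y) = 8.04, v = y - alpha*grad = 1.1816
  prox(v) = soft_thresh(1.1816, 0.0541) = 1.1275
Iteration 2: beta = 0.3333, y = 1.1275 + 0.3333*(1.1275 - 1.504) = 1.0019
  grad(y) = 3.0195, v = y - alpha*grad = 0.8809
  prox(v) = soft_thresh(0.8809, 0.0541) = 0.8267
Iteration 3: beta = 0.5, y = 0.8267 + 0.5*(0.8267 - 1.1275) = 0.6764
  grad(y) = -0.2363, v = y - alpha*grad = 0.6858
  prox(v) = soft_thresh(0.6858, 0.0541) = 0.6317
Iteration 4: beta = 0.6, y = 0.6317 + 0.6*(0.6317 - 0.8267) = 0.5147
  grad(y) = -1.853, v = y - alpha*grad = 0.589
  prox(v) = soft_thresh(0.589, 0.0541) = 0.5349
f(x_4) = 5*0.5349^2 - 7*0.5349 + 1.35*|0.5349| = -1.5916


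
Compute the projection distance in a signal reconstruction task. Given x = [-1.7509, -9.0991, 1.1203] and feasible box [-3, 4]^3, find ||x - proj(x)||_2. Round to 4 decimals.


Project each component onto [-3, 4].
clip(-1.7509) = -1.7509, clip(-9.0991) = -3.0, clip(1.1203) = 1.1203
Projection = [-1.7509, -3.0, 1.1203]
Squared diffs: [0.0, 37.199, 0.0]
Distance = sqrt(37.199) = 6.0991


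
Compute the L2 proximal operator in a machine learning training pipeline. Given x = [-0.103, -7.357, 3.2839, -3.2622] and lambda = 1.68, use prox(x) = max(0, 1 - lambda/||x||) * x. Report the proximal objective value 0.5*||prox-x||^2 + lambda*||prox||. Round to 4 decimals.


Step 1: Compute ||x||.
||x|| = 8.6926
Step 2: Compute scaling factor.
scale = max(0, 1 - 1.68/8.6926) = 0.8067
Step 3: prox(x) = [-0.0831, -5.9351, 2.6492, -2.6317]
||prox(x)|| = 7.0126
Step 4: Proximal objective.
0.5*||prox-x||^2 = 1.4112
lambda*||prox|| = 11.7812
Total = 13.1924


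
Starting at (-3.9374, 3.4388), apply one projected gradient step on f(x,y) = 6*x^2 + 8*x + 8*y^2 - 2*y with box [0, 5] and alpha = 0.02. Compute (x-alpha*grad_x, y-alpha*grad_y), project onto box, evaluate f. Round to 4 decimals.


Step 1: Compute gradient at (-3.9374, 3.4388).
grad_x = 2*6*-3.9374 + 8 = -39.2488
grad_y = 2*8*3.4388 - 2 = 53.0208
Step 2: Gradient step.
x_raw = -3.9374 - 0.02*-39.2488 = -3.1524
y_raw = 3.4388 - 0.02*53.0208 = 2.3784
Step 3: Project onto [0, 5].
x_proj = clip(-3.1524) = 0.0
y_proj = clip(2.3784) = 2.3784
Step 4: Evaluate f.
f(0.0, 2.3784) = 40.4969


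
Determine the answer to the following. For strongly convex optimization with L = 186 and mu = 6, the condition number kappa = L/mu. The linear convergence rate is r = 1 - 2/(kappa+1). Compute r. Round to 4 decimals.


Step 1: Compute the condition number.
kappa = L/mu = 186/6 = 31.0
Step 2: Compute the convergence rate.
r = 1 - 2/(kappa + 1) = 1 - 2*mu/(L + mu) = (L - mu)/(L + mu) = 180/192 = 0.9375


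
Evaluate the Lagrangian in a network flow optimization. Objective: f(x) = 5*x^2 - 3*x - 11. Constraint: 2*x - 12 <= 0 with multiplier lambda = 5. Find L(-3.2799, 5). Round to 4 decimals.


Step 1: Evaluate f(x).
f(-3.2799) = 5*(-3.2799)^2 - 3*(-3.2799) - 11 = 52.6284
Step 2: Evaluate g(x).
g(-3.2799) = 2*-3.2799 - 12 = -18.5598
Step 3: Compute Lagrangian.
L = 52.6284 + 5*-18.5598 = -40.1706


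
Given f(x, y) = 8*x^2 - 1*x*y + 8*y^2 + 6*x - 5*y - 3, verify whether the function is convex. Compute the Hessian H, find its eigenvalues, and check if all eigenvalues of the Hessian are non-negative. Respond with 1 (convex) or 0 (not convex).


The Hessian of f(x,y) = 8*x^2 - 1*x*y + 8*y^2 + 6*x - 5*y - 3 is:
H = [[16, -1], [-1, 16]]
Trace = 16 + 16 = 32
Determinant = 16*16 - (-1)^2 = 255
Discriminant = (32)^2 - 4*255 = 4.0
Eigenvalues: lambda_1 = 15.0, lambda_2 = 17.0
The function is convex.

1


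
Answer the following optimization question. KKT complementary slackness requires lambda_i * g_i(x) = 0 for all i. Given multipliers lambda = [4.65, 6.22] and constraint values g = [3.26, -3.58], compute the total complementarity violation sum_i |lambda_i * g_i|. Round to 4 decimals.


KKT complementary slackness check:
lambda_1 * g_1 = 4.65 * 3.26 = 15.159
lambda_2 * g_2 = 6.22 * -3.58 = -22.2676
Total violation = 15.159 + 22.2676 = 37.4266


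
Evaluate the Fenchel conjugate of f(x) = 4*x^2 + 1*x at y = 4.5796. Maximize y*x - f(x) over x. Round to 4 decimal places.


f*(y) = sup_x {y*x - a*x^2 - b*x} = sup_x {(y-b)*x - a*x^2}
FOC: (y - b) - 2a*x = 0 => x* = (y - b)/(2a)
x* = (4.5796 - 1)/(2*4) = 0.4475
f*(4.5796) = (y-b)^2/(4a) = (4.5796 - 1)^2/(4*4)
= 12.8135/16 = 0.8008


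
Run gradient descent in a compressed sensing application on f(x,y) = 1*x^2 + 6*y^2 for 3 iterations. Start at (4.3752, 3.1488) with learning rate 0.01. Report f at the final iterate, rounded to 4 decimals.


Gradient descent on f(x,y) = 1*x^2 + 6*y^2.
Starting point: (4.3752, 3.1488), alpha = 0.01
Step 1: grad_x = 2*1*4.3752 = 8.7504, grad_y = 2*6*3.1488 = 37.7856
  x_1 = 4.3752 - 0.01*8.7504 = 4.2877
  y_1 = 3.1488 - 0.01*37.7856 = 2.7709
Step 2: grad_x = 2*1*4.2877 = 8.5754, grad_y = 2*6*2.7709 = 33.2513
  x_2 = 4.2877 - 0.01*8.5754 = 4.2019
  y_2 = 2.7709 - 0.01*33.2513 = 2.4384
Step 3: grad_x = 2*1*4.2019 = 8.4039, grad_y = 2*6*2.4384 = 29.2612
  x_3 = 4.2019 - 0.01*8.4039 = 4.1179
  y_3 = 2.4384 - 0.01*29.2612 = 2.1458
f(4.1179, 2.1458) = 1*4.1179^2 + 6*2.1458^2 = 44.5844


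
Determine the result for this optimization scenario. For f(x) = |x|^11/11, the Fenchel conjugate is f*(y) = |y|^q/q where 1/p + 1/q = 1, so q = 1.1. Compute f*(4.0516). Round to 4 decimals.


The conjugate exponent q satisfies 1/p + 1/q = 1.
p = 11, so q = 11/(11 - 1) = 1.1
|y|^q = 4.0516^1.1 = 4.66
f*(4.0516) = 4.66 / 1.1 = 4.2364
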